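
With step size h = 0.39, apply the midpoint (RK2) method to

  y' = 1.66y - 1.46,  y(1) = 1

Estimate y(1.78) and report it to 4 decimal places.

Midpoint: k1 = f(t_n, y_n); k2 = f(t_n + h/2, y_n + (h/2)·k1); y_{n+1} = y_n + h·k2.
t=1.000000, y=1.000000:
  k1 = f(1.000000, 1.000000) = 0.200000
  k2 = f(1.195000, 1.039000) = 0.264740
  y ← 1.000000 + 0.39·0.264740 = 1.103249
t=1.390000, y=1.103249:
  k1 = f(1.390000, 1.103249) = 0.371393
  k2 = f(1.585000, 1.175670) = 0.491612
  y ← 1.103249 + 0.39·0.491612 = 1.294977
y(1.78) ≈ 1.2950

1.2950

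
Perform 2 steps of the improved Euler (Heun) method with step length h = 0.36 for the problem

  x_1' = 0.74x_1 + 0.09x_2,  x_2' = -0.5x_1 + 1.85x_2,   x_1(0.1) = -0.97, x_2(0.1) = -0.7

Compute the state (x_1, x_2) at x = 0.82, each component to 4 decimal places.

Heun on (x_1,x_2): k1 = f(x_n, state_n); k2 = f(x_n + h, state_n + h·k1); state_{n+1} = state_n + (h/2)·(k1 + k2).
0.100000: (-0.970000, -0.700000)
  k1 = (-0.780800, -0.810000)
  predictor → (-1.251088, -0.991600)
  k2 = (-1.015049, -1.208916)
  → (-1.293253, -1.063405)
0.460000: (-1.293253, -1.063405)
  k1 = (-1.052714, -1.320673)
  predictor → (-1.672230, -1.538847)
  k2 = (-1.375946, -2.010752)
  → (-1.730412, -1.663061)
(x_1(0.82), x_2(0.82)) ≈ (-1.7304, -1.6631)

-1.7304, -1.6631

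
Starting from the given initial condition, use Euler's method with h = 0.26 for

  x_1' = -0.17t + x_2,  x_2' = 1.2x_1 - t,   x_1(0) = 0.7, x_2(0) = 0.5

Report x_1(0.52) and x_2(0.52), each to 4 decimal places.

Euler on (x_1,x_2): x_1_{n+1} = x_1_n + h·x_1', x_2_{n+1} = x_2_n + h·x_2'.
0.000000: (0.700000, 0.500000); f=(0.500000, 0.840000) → (0.830000, 0.718400)
0.260000: (0.830000, 0.718400); f=(0.674200, 0.736000) → (1.005292, 0.909760)
(x_1(0.52), x_2(0.52)) ≈ (1.0053, 0.9098)

1.0053, 0.9098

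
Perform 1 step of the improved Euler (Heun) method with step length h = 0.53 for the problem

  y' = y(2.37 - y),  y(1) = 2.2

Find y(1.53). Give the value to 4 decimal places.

2.2812

Heun: k1 = f(s_n, y_n); k2 = f(s_n + h, y_n + h·k1); y_{n+1} = y_n + (h/2)·(k1 + k2).
s=1.000000, y=2.200000:
  k1 = f(1.000000, 2.200000) = 0.374000
  k2 = f(1.530000, 2.398220) = -0.067678
  y ← 2.200000 + (0.53/2)·(0.374000 + (-0.067678)) = 2.281175
y(1.53) ≈ 2.2812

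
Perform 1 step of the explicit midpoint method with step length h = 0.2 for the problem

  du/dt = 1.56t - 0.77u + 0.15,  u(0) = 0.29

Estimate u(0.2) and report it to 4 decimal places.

Midpoint: k1 = f(t_n, u_n); k2 = f(t_n + h/2, u_n + (h/2)·k1); u_{n+1} = u_n + h·k2.
t=0.000000, u=0.290000:
  k1 = f(0.000000, 0.290000) = -0.073300
  k2 = f(0.100000, 0.282670) = 0.088344
  u ← 0.290000 + 0.2·0.088344 = 0.307669
u(0.2) ≈ 0.3077

0.3077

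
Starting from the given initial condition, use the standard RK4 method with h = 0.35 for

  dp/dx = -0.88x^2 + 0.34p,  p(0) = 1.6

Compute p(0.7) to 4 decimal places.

RK4: k1 = f(x_n, p_n); k2 = f(x_n + h/2, p_n + (h/2)·k1); k3 = f(x_n + h/2, p_n + (h/2)·k2); k4 = f(x_n + h, p_n + h·k3); p_{n+1} = p_n + (h/6)·(k1 + 2k2 + 2k3 + k4).
x=0.000000, p=1.600000:
  k1 = f(0.000000, 1.600000) = 0.544000
  k2 = f(0.175000, 1.695200) = 0.549418
  k3 = f(0.175000, 1.696148) = 0.549740
  k4 = f(0.350000, 1.792409) = 0.501619
  p ← 1.600000 + (0.35/6)·(k1 + 2k2 + 2k3 + k4) = 1.789230
x=0.350000, p=1.789230:
  k1 = f(0.350000, 1.789230) = 0.500538
  k2 = f(0.525000, 1.876824) = 0.395570
  k3 = f(0.525000, 1.858454) = 0.389324
  k4 = f(0.700000, 1.925493) = 0.223468
  p ← 1.789230 + (0.35/6)·(k1 + 2k2 + 2k3 + k4) = 1.923034
p(0.7) ≈ 1.9230

1.9230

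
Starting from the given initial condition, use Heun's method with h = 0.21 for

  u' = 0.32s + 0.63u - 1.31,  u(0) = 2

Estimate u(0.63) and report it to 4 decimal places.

2.0330

Heun: k1 = f(s_n, u_n); k2 = f(s_n + h, u_n + h·k1); u_{n+1} = u_n + (h/2)·(k1 + k2).
s=0.000000, u=2.000000:
  k1 = f(0.000000, 2.000000) = -0.050000
  k2 = f(0.210000, 1.989500) = 0.010585
  u ← 2.000000 + (0.21/2)·(-0.050000 + 0.010585) = 1.995861
s=0.210000, u=1.995861:
  k1 = f(0.210000, 1.995861) = 0.014593
  k2 = f(0.420000, 1.998926) = 0.083723
  u ← 1.995861 + (0.21/2)·(0.014593 + 0.083723) = 2.006185
s=0.420000, u=2.006185:
  k1 = f(0.420000, 2.006185) = 0.088296
  k2 = f(0.630000, 2.024727) = 0.167178
  u ← 2.006185 + (0.21/2)·(0.088296 + 0.167178) = 2.033009
u(0.63) ≈ 2.0330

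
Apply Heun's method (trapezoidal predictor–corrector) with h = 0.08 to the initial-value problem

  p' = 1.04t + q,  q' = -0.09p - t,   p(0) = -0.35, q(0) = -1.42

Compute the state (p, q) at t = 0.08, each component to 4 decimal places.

-0.4602, -1.4203

Heun on (p,q): k1 = f(t_n, state_n); k2 = f(t_n + h, state_n + h·k1); state_{n+1} = state_n + (h/2)·(k1 + k2).
0.000000: (-0.350000, -1.420000)
  k1 = (-1.420000, 0.031500)
  predictor → (-0.463600, -1.417480)
  k2 = (-1.334280, -0.038276)
  → (-0.460171, -1.420271)
(p(0.08), q(0.08)) ≈ (-0.4602, -1.4203)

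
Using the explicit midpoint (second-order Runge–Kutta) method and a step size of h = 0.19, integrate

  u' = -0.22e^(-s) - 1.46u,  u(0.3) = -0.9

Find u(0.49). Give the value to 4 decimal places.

-0.7088

Midpoint: k1 = f(s_n, u_n); k2 = f(s_n + h/2, u_n + (h/2)·k1); u_{n+1} = u_n + h·k2.
s=0.300000, u=-0.900000:
  k1 = f(0.300000, -0.900000) = 1.151020
  k2 = f(0.395000, -0.790653) = 1.006144
  u ← -0.900000 + 0.19·1.006144 = -0.708833
u(0.49) ≈ -0.7088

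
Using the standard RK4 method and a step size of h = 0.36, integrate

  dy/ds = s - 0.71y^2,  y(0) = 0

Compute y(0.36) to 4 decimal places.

0.0645

RK4: k1 = f(s_n, y_n); k2 = f(s_n + h/2, y_n + (h/2)·k1); k3 = f(s_n + h/2, y_n + (h/2)·k2); k4 = f(s_n + h, y_n + h·k3); y_{n+1} = y_n + (h/6)·(k1 + 2k2 + 2k3 + k4).
s=0.000000, y=0.000000:
  k1 = f(0.000000, 0.000000) = 0.000000
  k2 = f(0.180000, 0.000000) = 0.180000
  k3 = f(0.180000, 0.032400) = 0.179255
  k4 = f(0.360000, 0.064532) = 0.357043
  y ← 0.000000 + (0.36/6)·(k1 + 2k2 + 2k3 + k4) = 0.064533
y(0.36) ≈ 0.0645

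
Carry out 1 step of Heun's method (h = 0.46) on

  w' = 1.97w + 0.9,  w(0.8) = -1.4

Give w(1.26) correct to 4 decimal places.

Heun: k1 = f(x_n, w_n); k2 = f(x_n + h, w_n + h·k1); w_{n+1} = w_n + (h/2)·(k1 + k2).
x=0.800000, w=-1.400000:
  k1 = f(0.800000, -1.400000) = -1.858000
  k2 = f(1.260000, -2.254680) = -3.541720
  w ← -1.400000 + (0.46/2)·(-1.858000 + (-3.541720)) = -2.641936
w(1.26) ≈ -2.6419

-2.6419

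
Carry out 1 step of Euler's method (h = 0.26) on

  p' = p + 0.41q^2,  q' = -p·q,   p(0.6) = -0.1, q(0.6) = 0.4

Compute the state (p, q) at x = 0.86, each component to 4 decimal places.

Euler on (p,q): p_{n+1} = p_n + h·p', q_{n+1} = q_n + h·q'.
0.600000: (-0.100000, 0.400000); f=(-0.034400, 0.040000) → (-0.108944, 0.410400)
(p(0.86), q(0.86)) ≈ (-0.1089, 0.4104)

-0.1089, 0.4104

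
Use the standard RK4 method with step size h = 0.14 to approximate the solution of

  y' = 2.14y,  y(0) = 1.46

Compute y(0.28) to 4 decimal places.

RK4: k1 = f(t_n, y_n); k2 = f(t_n + h/2, y_n + (h/2)·k1); k3 = f(t_n + h/2, y_n + (h/2)·k2); k4 = f(t_n + h, y_n + h·k3); y_{n+1} = y_n + (h/6)·(k1 + 2k2 + 2k3 + k4).
t=0.000000, y=1.460000:
  k1 = f(0.000000, 1.460000) = 3.124400
  k2 = f(0.070000, 1.678708) = 3.592435
  k3 = f(0.070000, 1.711470) = 3.662547
  k4 = f(0.140000, 1.972757) = 4.221699
  y ← 1.460000 + (0.14/6)·(k1 + 2k2 + 2k3 + k4) = 1.969975
t=0.140000, y=1.969975:
  k1 = f(0.140000, 1.969975) = 4.215746
  k2 = f(0.210000, 2.265077) = 4.847265
  k3 = f(0.210000, 2.309283) = 4.941866
  k4 = f(0.280000, 2.661836) = 5.696329
  y ← 1.969975 + (0.14/6)·(k1 + 2k2 + 2k3 + k4) = 2.658083
y(0.28) ≈ 2.6581

2.6581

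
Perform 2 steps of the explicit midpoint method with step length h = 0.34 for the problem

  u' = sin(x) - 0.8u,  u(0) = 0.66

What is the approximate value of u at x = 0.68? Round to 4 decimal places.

Midpoint: k1 = f(x_n, u_n); k2 = f(x_n + h/2, u_n + (h/2)·k1); u_{n+1} = u_n + h·k2.
x=0.000000, u=0.660000:
  k1 = f(0.000000, 0.660000) = -0.528000
  k2 = f(0.170000, 0.570240) = -0.287010
  u ← 0.660000 + 0.34·(-0.287010) = 0.562417
x=0.340000, u=0.562417:
  k1 = f(0.340000, 0.562417) = -0.116446
  k2 = f(0.510000, 0.542621) = 0.054081
  u ← 0.562417 + 0.34·0.054081 = 0.580804
u(0.68) ≈ 0.5808

0.5808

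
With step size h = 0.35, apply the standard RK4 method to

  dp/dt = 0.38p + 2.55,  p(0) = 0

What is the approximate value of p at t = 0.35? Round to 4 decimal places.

0.9546

RK4: k1 = f(t_n, p_n); k2 = f(t_n + h/2, p_n + (h/2)·k1); k3 = f(t_n + h/2, p_n + (h/2)·k2); k4 = f(t_n + h, p_n + h·k3); p_{n+1} = p_n + (h/6)·(k1 + 2k2 + 2k3 + k4).
t=0.000000, p=0.000000:
  k1 = f(0.000000, 0.000000) = 2.550000
  k2 = f(0.175000, 0.446250) = 2.719575
  k3 = f(0.175000, 0.475926) = 2.730852
  k4 = f(0.350000, 0.955798) = 2.913203
  p ← 0.000000 + (0.35/6)·(k1 + 2k2 + 2k3 + k4) = 0.954570
p(0.35) ≈ 0.9546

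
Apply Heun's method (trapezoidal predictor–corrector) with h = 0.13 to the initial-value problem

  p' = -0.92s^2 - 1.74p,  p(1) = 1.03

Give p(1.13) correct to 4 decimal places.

0.7007

Heun: k1 = f(s_n, p_n); k2 = f(s_n + h, p_n + h·k1); p_{n+1} = p_n + (h/2)·(k1 + k2).
s=1.000000, p=1.030000:
  k1 = f(1.000000, 1.030000) = -2.712200
  k2 = f(1.130000, 0.677414) = -2.353448
  p ← 1.030000 + (0.13/2)·(-2.712200 + (-2.353448)) = 0.700733
p(1.13) ≈ 0.7007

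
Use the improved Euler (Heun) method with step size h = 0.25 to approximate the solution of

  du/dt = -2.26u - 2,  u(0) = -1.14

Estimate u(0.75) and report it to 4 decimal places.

Heun: k1 = f(t_n, u_n); k2 = f(t_n + h, u_n + h·k1); u_{n+1} = u_n + (h/2)·(k1 + k2).
t=0.000000, u=-1.140000:
  k1 = f(0.000000, -1.140000) = 0.576400
  k2 = f(0.250000, -0.995900) = 0.250734
  u ← -1.140000 + (0.25/2)·(0.576400 + 0.250734) = -1.036608
t=0.250000, u=-1.036608:
  k1 = f(0.250000, -1.036608) = 0.342735
  k2 = f(0.500000, -0.950925) = 0.149090
  u ← -1.036608 + (0.25/2)·(0.342735 + 0.149090) = -0.975130
t=0.500000, u=-0.975130:
  k1 = f(0.500000, -0.975130) = 0.203794
  k2 = f(0.750000, -0.924182) = 0.088651
  u ← -0.975130 + (0.25/2)·(0.203794 + 0.088651) = -0.938575
u(0.75) ≈ -0.9386

-0.9386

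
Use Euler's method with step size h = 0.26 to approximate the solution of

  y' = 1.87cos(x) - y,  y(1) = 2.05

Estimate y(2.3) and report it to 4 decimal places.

0.3129

Euler: y_{n+1} = y_n + h·f(x_n, y_n).
x=1.000000, y=2.050000: f=-1.039635 → y ← 2.050000 + 0.26·(-1.039635) = 1.779695
x=1.260000, y=1.779695: f=-1.207817 → y ← 1.779695 + 0.26·(-1.207817) = 1.465662
x=1.520000, y=1.465662: f=-1.370714 → y ← 1.465662 + 0.26·(-1.370714) = 1.109277
x=1.780000, y=1.109277: f=-1.497640 → y ← 1.109277 + 0.26·(-1.497640) = 0.719890
x=2.040000, y=0.719890: f=-1.565460 → y ← 0.719890 + 0.26·(-1.565460) = 0.312871
y(2.3) ≈ 0.3129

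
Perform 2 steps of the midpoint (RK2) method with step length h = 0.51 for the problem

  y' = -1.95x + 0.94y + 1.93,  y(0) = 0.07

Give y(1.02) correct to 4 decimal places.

Midpoint: k1 = f(x_n, y_n); k2 = f(x_n + h/2, y_n + (h/2)·k1); y_{n+1} = y_n + h·k2.
x=0.000000, y=0.070000:
  k1 = f(0.000000, 0.070000) = 1.995800
  k2 = f(0.255000, 0.578929) = 1.976943
  y ← 0.070000 + 0.51·1.976943 = 1.078241
x=0.510000, y=1.078241:
  k1 = f(0.510000, 1.078241) = 1.949047
  k2 = f(0.765000, 1.575248) = 1.918983
  y ← 1.078241 + 0.51·1.918983 = 2.056922
y(1.02) ≈ 2.0569

2.0569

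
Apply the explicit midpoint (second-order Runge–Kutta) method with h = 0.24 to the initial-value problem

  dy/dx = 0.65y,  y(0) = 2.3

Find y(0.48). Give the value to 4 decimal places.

3.1386

Midpoint: k1 = f(x_n, y_n); k2 = f(x_n + h/2, y_n + (h/2)·k1); y_{n+1} = y_n + h·k2.
x=0.000000, y=2.300000:
  k1 = f(0.000000, 2.300000) = 1.495000
  k2 = f(0.120000, 2.479400) = 1.611610
  y ← 2.300000 + 0.24·1.611610 = 2.686786
x=0.240000, y=2.686786:
  k1 = f(0.240000, 2.686786) = 1.746411
  k2 = f(0.360000, 2.896356) = 1.882631
  y ← 2.686786 + 0.24·1.882631 = 3.138618
y(0.48) ≈ 3.1386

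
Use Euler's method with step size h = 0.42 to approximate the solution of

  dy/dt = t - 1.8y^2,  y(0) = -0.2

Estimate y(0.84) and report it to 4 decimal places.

-0.0939

Euler: y_{n+1} = y_n + h·f(t_n, y_n).
t=0.000000, y=-0.200000: f=-0.072000 → y ← -0.200000 + 0.42·(-0.072000) = -0.230240
t=0.420000, y=-0.230240: f=0.324581 → y ← -0.230240 + 0.42·0.324581 = -0.093916
y(0.84) ≈ -0.0939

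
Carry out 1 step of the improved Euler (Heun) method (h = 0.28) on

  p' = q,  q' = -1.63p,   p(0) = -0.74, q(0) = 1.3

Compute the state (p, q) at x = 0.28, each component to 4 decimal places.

-0.3287, 1.5547

Heun on (p,q): k1 = f(x_n, state_n); k2 = f(x_n + h, state_n + h·k1); state_{n+1} = state_n + (h/2)·(k1 + k2).
0.000000: (-0.740000, 1.300000)
  k1 = (1.300000, 1.206200)
  predictor → (-0.376000, 1.637736)
  k2 = (1.637736, 0.612880)
  → (-0.328717, 1.554671)
(p(0.28), q(0.28)) ≈ (-0.3287, 1.5547)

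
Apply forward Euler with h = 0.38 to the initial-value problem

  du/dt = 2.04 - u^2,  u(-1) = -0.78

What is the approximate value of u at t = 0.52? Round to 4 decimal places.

1.4272

Euler: u_{n+1} = u_n + h·f(t_n, u_n).
t=-1.000000, u=-0.780000: f=1.431600 → u ← -0.780000 + 0.38·1.431600 = -0.235992
t=-0.620000, u=-0.235992: f=1.984308 → u ← -0.235992 + 0.38·1.984308 = 0.518045
t=-0.240000, u=0.518045: f=1.771629 → u ← 0.518045 + 0.38·1.771629 = 1.191264
t=0.140000, u=1.191264: f=0.620890 → u ← 1.191264 + 0.38·0.620890 = 1.427202
u(0.52) ≈ 1.4272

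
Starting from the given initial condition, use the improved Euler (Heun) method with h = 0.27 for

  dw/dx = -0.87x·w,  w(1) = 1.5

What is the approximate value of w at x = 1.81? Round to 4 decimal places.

0.5703

Heun: k1 = f(x_n, w_n); k2 = f(x_n + h, w_n + h·k1); w_{n+1} = w_n + (h/2)·(k1 + k2).
x=1.000000, w=1.500000:
  k1 = f(1.000000, 1.500000) = -1.305000
  k2 = f(1.270000, 1.147650) = -1.268038
  w ← 1.500000 + (0.27/2)·(-1.305000 + (-1.268038)) = 1.152640
x=1.270000, w=1.152640:
  k1 = f(1.270000, 1.152640) = -1.273552
  k2 = f(1.540000, 0.808781) = -1.083605
  w ← 1.152640 + (0.27/2)·(-1.273552 + (-1.083605)) = 0.834424
x=1.540000, w=0.834424:
  k1 = f(1.540000, 0.834424) = -1.117961
  k2 = f(1.810000, 0.532574) = -0.838645
  w ← 0.834424 + (0.27/2)·(-1.117961 + (-0.838645)) = 0.570282
w(1.81) ≈ 0.5703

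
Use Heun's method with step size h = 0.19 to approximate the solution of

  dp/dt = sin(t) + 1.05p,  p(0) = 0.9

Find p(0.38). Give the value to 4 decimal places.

1.4169

Heun: k1 = f(t_n, p_n); k2 = f(t_n + h, p_n + h·k1); p_{n+1} = p_n + (h/2)·(k1 + k2).
t=0.000000, p=0.900000:
  k1 = f(0.000000, 0.900000) = 0.945000
  k2 = f(0.190000, 1.079550) = 1.322386
  p ← 0.900000 + (0.19/2)·(0.945000 + 1.322386) = 1.115402
t=0.190000, p=1.115402:
  k1 = f(0.190000, 1.115402) = 1.360031
  k2 = f(0.380000, 1.373808) = 1.813418
  p ← 1.115402 + (0.19/2)·(1.360031 + 1.813418) = 1.416879
p(0.38) ≈ 1.4169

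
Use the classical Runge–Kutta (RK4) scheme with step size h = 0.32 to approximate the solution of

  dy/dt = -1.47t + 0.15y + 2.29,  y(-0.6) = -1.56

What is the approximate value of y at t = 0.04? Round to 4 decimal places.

RK4: k1 = f(t_n, y_n); k2 = f(t_n + h/2, y_n + (h/2)·k1); k3 = f(t_n + h/2, y_n + (h/2)·k2); k4 = f(t_n + h, y_n + h·k3); y_{n+1} = y_n + (h/6)·(k1 + 2k2 + 2k3 + k4).
t=-0.600000, y=-1.560000:
  k1 = f(-0.600000, -1.560000) = 2.938000
  k2 = f(-0.440000, -1.089920) = 2.773312
  k3 = f(-0.440000, -1.116270) = 2.769359
  k4 = f(-0.280000, -0.673805) = 2.600529
  y ← -1.560000 + (0.32/6)·(k1 + 2k2 + 2k3 + k4) = -0.673393
t=-0.280000, y=-0.673393:
  k1 = f(-0.280000, -0.673393) = 2.600591
  k2 = f(-0.120000, -0.257299) = 2.427805
  k3 = f(-0.120000, -0.284945) = 2.423658
  k4 = f(0.040000, 0.102177) = 2.246527
  y ← -0.673393 + (0.32/6)·(k1 + 2k2 + 2k3 + k4) = 0.102609
y(0.04) ≈ 0.1026

0.1026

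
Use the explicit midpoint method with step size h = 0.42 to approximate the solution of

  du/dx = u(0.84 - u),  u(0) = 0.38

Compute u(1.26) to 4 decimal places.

0.5918

Midpoint: k1 = f(x_n, u_n); k2 = f(x_n + h/2, u_n + (h/2)·k1); u_{n+1} = u_n + h·k2.
x=0.000000, u=0.380000:
  k1 = f(0.000000, 0.380000) = 0.174800
  k2 = f(0.210000, 0.416708) = 0.176389
  u ← 0.380000 + 0.42·0.176389 = 0.454083
x=0.420000, u=0.454083:
  k1 = f(0.420000, 0.454083) = 0.175238
  k2 = f(0.630000, 0.490883) = 0.171376
  u ← 0.454083 + 0.42·0.171376 = 0.526061
x=0.840000, u=0.526061:
  k1 = f(0.840000, 0.526061) = 0.165151
  k2 = f(1.050000, 0.560743) = 0.156591
  u ← 0.526061 + 0.42·0.156591 = 0.591830
u(1.26) ≈ 0.5918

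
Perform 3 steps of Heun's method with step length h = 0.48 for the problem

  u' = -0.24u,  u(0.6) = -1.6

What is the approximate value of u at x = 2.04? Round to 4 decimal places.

-1.1334

Heun: k1 = f(x_n, u_n); k2 = f(x_n + h, u_n + h·k1); u_{n+1} = u_n + (h/2)·(k1 + k2).
x=0.600000, u=-1.600000:
  k1 = f(0.600000, -1.600000) = 0.384000
  k2 = f(1.080000, -1.415680) = 0.339763
  u ← -1.600000 + (0.48/2)·(0.384000 + 0.339763) = -1.426297
x=1.080000, u=-1.426297:
  k1 = f(1.080000, -1.426297) = 0.342311
  k2 = f(1.560000, -1.261987) = 0.302877
  u ← -1.426297 + (0.48/2)·(0.342311 + 0.302877) = -1.271452
x=1.560000, u=-1.271452:
  k1 = f(1.560000, -1.271452) = 0.305148
  k2 = f(2.040000, -1.124980) = 0.269995
  u ← -1.271452 + (0.48/2)·(0.305148 + 0.269995) = -1.133417
u(2.04) ≈ -1.1334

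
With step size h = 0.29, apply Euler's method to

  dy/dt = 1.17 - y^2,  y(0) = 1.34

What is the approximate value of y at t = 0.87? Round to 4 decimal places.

1.0915

Euler: y_{n+1} = y_n + h·f(t_n, y_n).
t=0.000000, y=1.340000: f=-0.625600 → y ← 1.340000 + 0.29·(-0.625600) = 1.158576
t=0.290000, y=1.158576: f=-0.172298 → y ← 1.158576 + 0.29·(-0.172298) = 1.108609
t=0.580000, y=1.108609: f=-0.059015 → y ← 1.108609 + 0.29·(-0.059015) = 1.091495
y(0.87) ≈ 1.0915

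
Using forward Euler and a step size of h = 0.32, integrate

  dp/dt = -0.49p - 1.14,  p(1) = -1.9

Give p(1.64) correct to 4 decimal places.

-2.0233

Euler: p_{n+1} = p_n + h·f(t_n, p_n).
t=1.000000, p=-1.900000: f=-0.209000 → p ← -1.900000 + 0.32·(-0.209000) = -1.966880
t=1.320000, p=-1.966880: f=-0.176229 → p ← -1.966880 + 0.32·(-0.176229) = -2.023273
p(1.64) ≈ -2.0233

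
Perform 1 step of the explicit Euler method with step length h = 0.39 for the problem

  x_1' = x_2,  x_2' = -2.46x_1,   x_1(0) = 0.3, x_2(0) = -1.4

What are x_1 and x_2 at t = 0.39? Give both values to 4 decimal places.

Euler on (x_1,x_2): x_1_{n+1} = x_1_n + h·x_1', x_2_{n+1} = x_2_n + h·x_2'.
0.000000: (0.300000, -1.400000); f=(-1.400000, -0.738000) → (-0.246000, -1.687820)
(x_1(0.39), x_2(0.39)) ≈ (-0.2460, -1.6878)

-0.2460, -1.6878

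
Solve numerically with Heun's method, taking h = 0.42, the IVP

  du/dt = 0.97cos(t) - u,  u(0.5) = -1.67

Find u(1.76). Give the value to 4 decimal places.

Heun: k1 = f(t_n, u_n); k2 = f(t_n + h, u_n + h·k1); u_{n+1} = u_n + (h/2)·(k1 + k2).
t=0.500000, u=-1.670000:
  k1 = f(0.500000, -1.670000) = 2.521255
  k2 = f(0.920000, -0.611073) = 1.198718
  u ← -1.670000 + (0.42/2)·(2.521255 + 1.198718) = -0.888806
t=0.920000, u=-0.888806:
  k1 = f(0.920000, -0.888806) = 1.476451
  k2 = f(1.340000, -0.268696) = 0.490586
  u ← -0.888806 + (0.42/2)·(1.476451 + 0.490586) = -0.475728
t=1.340000, u=-0.475728:
  k1 = f(1.340000, -0.475728) = 0.697618
  k2 = f(1.760000, -0.182728) = 0.000294
  u ← -0.475728 + (0.42/2)·(0.697618 + 0.000294) = -0.329166
u(1.76) ≈ -0.3292

-0.3292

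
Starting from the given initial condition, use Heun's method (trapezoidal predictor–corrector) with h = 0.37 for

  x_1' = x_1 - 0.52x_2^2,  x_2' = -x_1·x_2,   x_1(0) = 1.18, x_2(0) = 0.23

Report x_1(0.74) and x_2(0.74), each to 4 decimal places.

Heun on (x_1,x_2): k1 = f(t_n, state_n); k2 = f(t_n + h, state_n + h·k1); state_{n+1} = state_n + (h/2)·(k1 + k2).
0.000000: (1.180000, 0.230000)
  k1 = (1.152492, -0.271400)
  predictor → (1.606422, 0.129582)
  k2 = (1.597690, -0.208163)
  → (1.688784, 0.141281)
0.370000: (1.688784, 0.141281)
  k1 = (1.678404, -0.238593)
  predictor → (2.309793, 0.053001)
  k2 = (2.308333, -0.122422)
  → (2.426330, 0.074493)
(x_1(0.74), x_2(0.74)) ≈ (2.4263, 0.0745)

2.4263, 0.0745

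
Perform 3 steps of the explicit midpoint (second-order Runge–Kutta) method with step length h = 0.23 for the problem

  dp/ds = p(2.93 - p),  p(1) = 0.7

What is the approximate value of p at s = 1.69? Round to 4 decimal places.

2.0648

Midpoint: k1 = f(s_n, p_n); k2 = f(s_n + h/2, p_n + (h/2)·k1); p_{n+1} = p_n + h·k2.
s=1.000000, p=0.700000:
  k1 = f(1.000000, 0.700000) = 1.561000
  k2 = f(1.115000, 0.879515) = 1.803432
  p ← 0.700000 + 0.23·1.803432 = 1.114789
s=1.230000, p=1.114789:
  k1 = f(1.230000, 1.114789) = 2.023578
  k2 = f(1.345000, 1.347501) = 2.132419
  p ← 1.114789 + 0.23·2.132419 = 1.605246
s=1.460000, p=1.605246:
  k1 = f(1.460000, 1.605246) = 2.126556
  k2 = f(1.575000, 1.849800) = 1.998154
  p ← 1.605246 + 0.23·1.998154 = 2.064821
p(1.69) ≈ 2.0648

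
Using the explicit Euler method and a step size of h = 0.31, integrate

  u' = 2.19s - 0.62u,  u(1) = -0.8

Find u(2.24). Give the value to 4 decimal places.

2.7963

Euler: u_{n+1} = u_n + h·f(s_n, u_n).
s=1.000000, u=-0.800000: f=2.686000 → u ← -0.800000 + 0.31·2.686000 = 0.032660
s=1.310000, u=0.032660: f=2.848651 → u ← 0.032660 + 0.31·2.848651 = 0.915742
s=1.620000, u=0.915742: f=2.980040 → u ← 0.915742 + 0.31·2.980040 = 1.839554
s=1.930000, u=1.839554: f=3.086176 → u ← 1.839554 + 0.31·3.086176 = 2.796269
u(2.24) ≈ 2.7963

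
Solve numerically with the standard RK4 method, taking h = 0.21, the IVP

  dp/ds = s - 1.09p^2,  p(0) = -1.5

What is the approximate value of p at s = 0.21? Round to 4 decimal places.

RK4: k1 = f(s_n, p_n); k2 = f(s_n + h/2, p_n + (h/2)·k1); k3 = f(s_n + h/2, p_n + (h/2)·k2); k4 = f(s_n + h, p_n + h·k3); p_{n+1} = p_n + (h/6)·(k1 + 2k2 + 2k3 + k4).
s=0.000000, p=-1.500000:
  k1 = f(0.000000, -1.500000) = -2.452500
  k2 = f(0.105000, -1.757513) = -3.261847
  k3 = f(0.105000, -1.842494) = -3.595314
  k4 = f(0.210000, -2.255016) = -5.332756
  p ← -1.500000 + (0.21/6)·(k1 + 2k2 + 2k3 + k4) = -2.252485
p(0.21) ≈ -2.2525

-2.2525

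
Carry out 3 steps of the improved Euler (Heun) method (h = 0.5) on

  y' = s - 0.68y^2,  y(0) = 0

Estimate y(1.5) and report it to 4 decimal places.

0.9239

Heun: k1 = f(s_n, y_n); k2 = f(s_n + h, y_n + h·k1); y_{n+1} = y_n + (h/2)·(k1 + k2).
s=0.000000, y=0.000000:
  k1 = f(0.000000, 0.000000) = 0.000000
  k2 = f(0.500000, 0.000000) = 0.500000
  y ← 0.000000 + (0.5/2)·(0.000000 + 0.500000) = 0.125000
s=0.500000, y=0.125000:
  k1 = f(0.500000, 0.125000) = 0.489375
  k2 = f(1.000000, 0.369688) = 0.907065
  y ← 0.125000 + (0.5/2)·(0.489375 + 0.907065) = 0.474110
s=1.000000, y=0.474110:
  k1 = f(1.000000, 0.474110) = 0.847149
  k2 = f(1.500000, 0.897685) = 0.952030
  y ← 0.474110 + (0.5/2)·(0.847149 + 0.952030) = 0.923905
y(1.5) ≈ 0.9239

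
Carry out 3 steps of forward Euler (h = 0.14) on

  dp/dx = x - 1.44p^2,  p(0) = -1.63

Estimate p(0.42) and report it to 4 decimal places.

-4.9791

Euler: p_{n+1} = p_n + h·f(x_n, p_n).
x=0.000000, p=-1.630000: f=-3.825936 → p ← -1.630000 + 0.14·(-3.825936) = -2.165631
x=0.140000, p=-2.165631: f=-6.613539 → p ← -2.165631 + 0.14·(-6.613539) = -3.091527
x=0.280000, p=-3.091527: f=-13.482852 → p ← -3.091527 + 0.14·(-13.482852) = -4.979126
p(0.42) ≈ -4.9791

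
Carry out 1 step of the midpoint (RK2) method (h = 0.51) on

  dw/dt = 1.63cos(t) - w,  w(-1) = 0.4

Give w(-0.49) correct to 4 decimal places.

0.7446

Midpoint: k1 = f(t_n, w_n); k2 = f(t_n + h/2, w_n + (h/2)·k1); w_{n+1} = w_n + h·k2.
t=-1.000000, w=0.400000:
  k1 = f(-1.000000, 0.400000) = 0.480693
  k2 = f(-0.745000, 0.522577) = 0.675617
  w ← 0.400000 + 0.51·0.675617 = 0.744564
w(-0.49) ≈ 0.7446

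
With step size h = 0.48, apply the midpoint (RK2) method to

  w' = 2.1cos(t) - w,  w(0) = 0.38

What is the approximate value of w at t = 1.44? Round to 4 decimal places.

Midpoint: k1 = f(t_n, w_n); k2 = f(t_n + h/2, w_n + (h/2)·k1); w_{n+1} = w_n + h·k2.
t=0.000000, w=0.380000:
  k1 = f(0.000000, 0.380000) = 1.720000
  k2 = f(0.240000, 0.792800) = 1.247010
  w ← 0.380000 + 0.48·1.247010 = 0.978565
t=0.480000, w=0.978565:
  k1 = f(0.480000, 0.978565) = 0.884125
  k2 = f(0.720000, 1.190755) = 0.388037
  w ← 0.978565 + 0.48·0.388037 = 1.164823
t=0.960000, w=1.164823:
  k1 = f(0.960000, 1.164823) = 0.039569
  k2 = f(1.200000, 1.174319) = -0.413368
  w ← 1.164823 + 0.48·(-0.413368) = 0.966406
w(1.44) ≈ 0.9664

0.9664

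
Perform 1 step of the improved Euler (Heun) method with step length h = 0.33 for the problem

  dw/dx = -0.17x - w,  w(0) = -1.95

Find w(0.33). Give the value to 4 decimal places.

-1.4219

Heun: k1 = f(x_n, w_n); k2 = f(x_n + h, w_n + h·k1); w_{n+1} = w_n + (h/2)·(k1 + k2).
x=0.000000, w=-1.950000:
  k1 = f(0.000000, -1.950000) = 1.950000
  k2 = f(0.330000, -1.306500) = 1.250400
  w ← -1.950000 + (0.33/2)·(1.950000 + 1.250400) = -1.421934
w(0.33) ≈ -1.4219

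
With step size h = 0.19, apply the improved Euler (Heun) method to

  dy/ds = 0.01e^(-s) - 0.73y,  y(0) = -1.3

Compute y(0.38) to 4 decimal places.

-0.9833

Heun: k1 = f(s_n, y_n); k2 = f(s_n + h, y_n + h·k1); y_{n+1} = y_n + (h/2)·(k1 + k2).
s=0.000000, y=-1.300000:
  k1 = f(0.000000, -1.300000) = 0.959000
  k2 = f(0.190000, -1.117790) = 0.824256
  y ← -1.300000 + (0.19/2)·(0.959000 + 0.824256) = -1.130591
s=0.190000, y=-1.130591:
  k1 = f(0.190000, -1.130591) = 0.833601
  k2 = f(0.380000, -0.972207) = 0.716549
  y ← -1.130591 + (0.19/2)·(0.833601 + 0.716549) = -0.983326
y(0.38) ≈ -0.9833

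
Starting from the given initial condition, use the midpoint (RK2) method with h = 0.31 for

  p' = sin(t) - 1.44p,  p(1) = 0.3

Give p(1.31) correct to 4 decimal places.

Midpoint: k1 = f(t_n, p_n); k2 = f(t_n + h/2, p_n + (h/2)·k1); p_{n+1} = p_n + h·k2.
t=1.000000, p=0.300000:
  k1 = f(1.000000, 0.300000) = 0.409471
  k2 = f(1.155000, 0.363468) = 0.391401
  p ← 0.300000 + 0.31·0.391401 = 0.421334
p(1.31) ≈ 0.4213

0.4213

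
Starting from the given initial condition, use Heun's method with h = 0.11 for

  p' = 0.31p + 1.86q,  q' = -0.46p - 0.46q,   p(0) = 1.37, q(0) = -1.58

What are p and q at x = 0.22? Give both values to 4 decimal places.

Heun on (p,q): k1 = f(x_n, state_n); k2 = f(x_n + h, state_n + h·k1); state_{n+1} = state_n + (h/2)·(k1 + k2).
0.000000: (1.370000, -1.580000)
  k1 = (-2.514100, 0.096600)
  predictor → (1.093449, -1.569374)
  k2 = (-2.580066, 0.218925)
  → (1.089821, -1.562646)
0.110000: (1.089821, -1.562646)
  k1 = (-2.568677, 0.217500)
  predictor → (0.807266, -1.538721)
  k2 = (-2.611769, 0.336469)
  → (0.804896, -1.532178)
(p(0.22), q(0.22)) ≈ (0.8049, -1.5322)

0.8049, -1.5322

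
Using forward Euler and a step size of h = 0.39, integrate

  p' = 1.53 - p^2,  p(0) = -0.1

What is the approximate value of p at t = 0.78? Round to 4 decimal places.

0.9948

Euler: p_{n+1} = p_n + h·f(t_n, p_n).
t=0.000000, p=-0.100000: f=1.520000 → p ← -0.100000 + 0.39·1.520000 = 0.492800
t=0.390000, p=0.492800: f=1.287148 → p ← 0.492800 + 0.39·1.287148 = 0.994788
p(0.78) ≈ 0.9948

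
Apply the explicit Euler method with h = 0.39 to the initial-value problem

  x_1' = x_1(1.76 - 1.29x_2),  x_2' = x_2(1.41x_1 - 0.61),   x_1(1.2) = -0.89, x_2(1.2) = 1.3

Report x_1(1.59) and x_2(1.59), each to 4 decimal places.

-0.9188, 0.3545

Euler on (x_1,x_2): x_1_{n+1} = x_1_n + h·x_1', x_2_{n+1} = x_2_n + h·x_2'.
1.200000: (-0.890000, 1.300000); f=(-0.073870, -2.424370) → (-0.918809, 0.354496)
(x_1(1.59), x_2(1.59)) ≈ (-0.9188, 0.3545)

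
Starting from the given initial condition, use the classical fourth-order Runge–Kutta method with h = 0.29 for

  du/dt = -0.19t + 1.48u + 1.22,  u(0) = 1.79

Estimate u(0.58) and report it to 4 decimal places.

RK4: k1 = f(t_n, u_n); k2 = f(t_n + h/2, u_n + (h/2)·k1); k3 = f(t_n + h/2, u_n + (h/2)·k2); k4 = f(t_n + h, u_n + h·k3); u_{n+1} = u_n + (h/6)·(k1 + 2k2 + 2k3 + k4).
t=0.000000, u=1.790000:
  k1 = f(0.000000, 1.790000) = 3.869200
  k2 = f(0.145000, 2.351034) = 4.671980
  k3 = f(0.145000, 2.467437) = 4.844257
  k4 = f(0.290000, 3.194835) = 5.893255
  u ← 1.790000 + (0.29/6)·(k1 + 2k2 + 2k3 + k4) = 3.181755
t=0.290000, u=3.181755:
  k1 = f(0.290000, 3.181755) = 5.873897
  k2 = f(0.435000, 4.033470) = 7.106886
  k3 = f(0.435000, 4.212253) = 7.371485
  k4 = f(0.580000, 5.319486) = 8.982639
  u ← 3.181755 + (0.29/6)·(k1 + 2k2 + 2k3 + k4) = 5.299397
u(0.58) ≈ 5.2994

5.2994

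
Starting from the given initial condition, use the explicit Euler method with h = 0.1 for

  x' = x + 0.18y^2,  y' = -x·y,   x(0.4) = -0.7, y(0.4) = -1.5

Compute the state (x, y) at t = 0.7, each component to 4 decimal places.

Euler on (x,y): x_{n+1} = x_n + h·x', y_{n+1} = y_n + h·y'.
0.400000: (-0.700000, -1.500000); f=(-0.295000, -1.050000) → (-0.729500, -1.605000)
0.500000: (-0.729500, -1.605000); f=(-0.265815, -1.170847) → (-0.756082, -1.722085)
0.600000: (-0.756082, -1.722085); f=(-0.222278, -1.302037) → (-0.778309, -1.852288)
(x(0.7), y(0.7)) ≈ (-0.7783, -1.8523)

-0.7783, -1.8523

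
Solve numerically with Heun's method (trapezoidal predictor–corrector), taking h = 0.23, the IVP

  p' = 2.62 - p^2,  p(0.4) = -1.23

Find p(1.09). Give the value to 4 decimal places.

0.1470

Heun: k1 = f(t_n, p_n); k2 = f(t_n + h, p_n + h·k1); p_{n+1} = p_n + (h/2)·(k1 + k2).
t=0.400000, p=-1.230000:
  k1 = f(0.400000, -1.230000) = 1.107100
  k2 = f(0.630000, -0.975367) = 1.668659
  p ← -1.230000 + (0.23/2)·(1.107100 + 1.668659) = -0.910788
t=0.630000, p=-0.910788:
  k1 = f(0.630000, -0.910788) = 1.790466
  k2 = f(0.860000, -0.498981) = 2.371018
  p ← -0.910788 + (0.23/2)·(1.790466 + 2.371018) = -0.432217
t=0.860000, p=-0.432217:
  k1 = f(0.860000, -0.432217) = 2.433188
  k2 = f(1.090000, 0.127416) = 2.603765
  p ← -0.432217 + (0.23/2)·(2.433188 + 2.603765) = 0.147033
p(1.09) ≈ 0.1470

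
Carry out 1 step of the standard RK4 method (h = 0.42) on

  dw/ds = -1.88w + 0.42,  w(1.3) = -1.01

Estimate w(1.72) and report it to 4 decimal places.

RK4: k1 = f(s_n, w_n); k2 = f(s_n + h/2, w_n + (h/2)·k1); k3 = f(s_n + h/2, w_n + (h/2)·k2); k4 = f(s_n + h, w_n + h·k3); w_{n+1} = w_n + (h/6)·(k1 + 2k2 + 2k3 + k4).
s=1.300000, w=-1.010000:
  k1 = f(1.300000, -1.010000) = 2.318800
  k2 = f(1.510000, -0.523052) = 1.403338
  k3 = f(1.510000, -0.715299) = 1.764762
  k4 = f(1.720000, -0.268800) = 0.925344
  w ← -1.010000 + (0.42/6)·(k1 + 2k2 + 2k3 + k4) = -0.339376
w(1.72) ≈ -0.3394

-0.3394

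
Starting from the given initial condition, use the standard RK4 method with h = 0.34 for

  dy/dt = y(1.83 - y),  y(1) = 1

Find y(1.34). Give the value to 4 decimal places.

1.2660

RK4: k1 = f(t_n, y_n); k2 = f(t_n + h/2, y_n + (h/2)·k1); k3 = f(t_n + h/2, y_n + (h/2)·k2); k4 = f(t_n + h, y_n + h·k3); y_{n+1} = y_n + (h/6)·(k1 + 2k2 + 2k3 + k4).
t=1.000000, y=1.000000:
  k1 = f(1.000000, 1.000000) = 0.830000
  k2 = f(1.170000, 1.141100) = 0.786104
  k3 = f(1.170000, 1.133638) = 0.789423
  k4 = f(1.340000, 1.268404) = 0.712331
  y ← 1.000000 + (0.34/6)·(k1 + 2k2 + 2k3 + k4) = 1.265958
y(1.34) ≈ 1.2660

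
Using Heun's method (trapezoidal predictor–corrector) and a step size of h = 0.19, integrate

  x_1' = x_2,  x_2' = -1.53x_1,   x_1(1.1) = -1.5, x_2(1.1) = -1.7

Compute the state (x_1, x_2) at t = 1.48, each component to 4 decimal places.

Heun on (x_1,x_2): k1 = f(t_n, state_n); k2 = f(t_n + h, state_n + h·k1); state_{n+1} = state_n + (h/2)·(k1 + k2).
1.100000: (-1.500000, -1.700000)
  k1 = (-1.700000, 2.295000)
  predictor → (-1.823000, -1.263950)
  k2 = (-1.263950, 2.789190)
  → (-1.781575, -1.217002)
1.290000: (-1.781575, -1.217002)
  k1 = (-1.217002, 2.725810)
  predictor → (-2.012806, -0.699098)
  k2 = (-0.699098, 3.079593)
  → (-1.963605, -0.665489)
(x_1(1.48), x_2(1.48)) ≈ (-1.9636, -0.6655)

-1.9636, -0.6655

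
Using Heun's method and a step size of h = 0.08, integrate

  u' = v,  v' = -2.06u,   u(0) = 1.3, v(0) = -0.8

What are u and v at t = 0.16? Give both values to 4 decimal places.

1.1386, -1.2046

Heun on (u,v): k1 = f(t_n, state_n); k2 = f(t_n + h, state_n + h·k1); state_{n+1} = state_n + (h/2)·(k1 + k2).
0.000000: (1.300000, -0.800000)
  k1 = (-0.800000, -2.678000)
  predictor → (1.236000, -1.014240)
  k2 = (-1.014240, -2.546160)
  → (1.227430, -1.008966)
0.080000: (1.227430, -1.008966)
  k1 = (-1.008966, -2.528507)
  predictor → (1.146713, -1.211247)
  k2 = (-1.211247, -2.362229)
  → (1.138622, -1.204596)
(u(0.16), v(0.16)) ≈ (1.1386, -1.2046)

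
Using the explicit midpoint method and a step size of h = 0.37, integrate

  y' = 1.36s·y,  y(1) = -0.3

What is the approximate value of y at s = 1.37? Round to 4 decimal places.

-0.5239

Midpoint: k1 = f(s_n, y_n); k2 = f(s_n + h/2, y_n + (h/2)·k1); y_{n+1} = y_n + h·k2.
s=1.000000, y=-0.300000:
  k1 = f(1.000000, -0.300000) = -0.408000
  k2 = f(1.185000, -0.375480) = -0.605124
  y ← -0.300000 + 0.37·(-0.605124) = -0.523896
y(1.37) ≈ -0.5239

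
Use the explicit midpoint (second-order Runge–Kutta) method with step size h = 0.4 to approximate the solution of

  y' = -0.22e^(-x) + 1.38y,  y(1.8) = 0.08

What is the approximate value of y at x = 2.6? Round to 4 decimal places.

Midpoint: k1 = f(x_n, y_n); k2 = f(x_n + h/2, y_n + (h/2)·k1); y_{n+1} = y_n + h·k2.
x=1.800000, y=0.080000:
  k1 = f(1.800000, 0.080000) = 0.074034
  k2 = f(2.000000, 0.094807) = 0.101060
  y ← 0.080000 + 0.4·0.101060 = 0.120424
x=2.200000, y=0.120424:
  k1 = f(2.200000, 0.120424) = 0.141808
  k2 = f(2.400000, 0.148786) = 0.185366
  y ← 0.120424 + 0.4·0.185366 = 0.194570
y(2.6) ≈ 0.1946

0.1946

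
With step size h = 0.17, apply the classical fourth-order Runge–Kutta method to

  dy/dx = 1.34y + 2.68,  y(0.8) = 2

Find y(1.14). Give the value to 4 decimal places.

4.3084

RK4: k1 = f(x_n, y_n); k2 = f(x_n + h/2, y_n + (h/2)·k1); k3 = f(x_n + h/2, y_n + (h/2)·k2); k4 = f(x_n + h, y_n + h·k3); y_{n+1} = y_n + (h/6)·(k1 + 2k2 + 2k3 + k4).
x=0.800000, y=2.000000:
  k1 = f(0.800000, 2.000000) = 5.360000
  k2 = f(0.885000, 2.455600) = 5.970504
  k3 = f(0.885000, 2.507493) = 6.040040
  k4 = f(0.970000, 3.026807) = 6.735921
  y ← 2.000000 + (0.17/6)·(k1 + 2k2 + 2k3 + k4) = 3.023315
x=0.970000, y=3.023315:
  k1 = f(0.970000, 3.023315) = 6.731242
  k2 = f(1.055000, 3.595471) = 7.497931
  k3 = f(1.055000, 3.660639) = 7.585257
  k4 = f(1.140000, 4.312809) = 8.459164
  y ← 3.023315 + (0.17/6)·(k1 + 2k2 + 2k3 + k4) = 4.308424
y(1.14) ≈ 4.3084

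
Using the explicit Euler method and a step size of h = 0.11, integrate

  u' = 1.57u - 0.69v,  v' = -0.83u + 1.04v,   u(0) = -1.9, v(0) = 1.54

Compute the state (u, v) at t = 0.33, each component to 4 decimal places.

-3.5692, 2.8495

Euler on (u,v): u_{n+1} = u_n + h·u', v_{n+1} = v_n + h·v'.
0.000000: (-1.900000, 1.540000); f=(-4.045600, 3.178600) → (-2.345016, 1.889646)
0.110000: (-2.345016, 1.889646); f=(-4.985531, 3.911595) → (-2.893424, 2.319921)
0.220000: (-2.893424, 2.319921); f=(-6.143422, 4.814261) → (-3.569201, 2.849490)
(u(0.33), v(0.33)) ≈ (-3.5692, 2.8495)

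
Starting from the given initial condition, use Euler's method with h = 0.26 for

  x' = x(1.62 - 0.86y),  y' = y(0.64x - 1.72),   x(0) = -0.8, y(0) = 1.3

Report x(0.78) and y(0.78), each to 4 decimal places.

-1.6123, 0.0784

Euler on (x,y): x_{n+1} = x_n + h·x', y_{n+1} = y_n + h·y'.
0.000000: (-0.800000, 1.300000); f=(-0.401600, -2.901600) → (-0.904416, 0.545584)
0.260000: (-0.904416, 0.545584); f=(-1.040800, -1.254203) → (-1.175024, 0.219491)
0.520000: (-1.175024, 0.219491); f=(-1.681738, -0.542586) → (-1.612276, 0.078419)
(x(0.78), y(0.78)) ≈ (-1.6123, 0.0784)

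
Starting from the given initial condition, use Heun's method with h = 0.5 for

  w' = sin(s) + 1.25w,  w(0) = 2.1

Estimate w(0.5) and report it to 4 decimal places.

3.9425

Heun: k1 = f(s_n, w_n); k2 = f(s_n + h, w_n + h·k1); w_{n+1} = w_n + (h/2)·(k1 + k2).
s=0.000000, w=2.100000:
  k1 = f(0.000000, 2.100000) = 2.625000
  k2 = f(0.500000, 3.412500) = 4.745051
  w ← 2.100000 + (0.5/2)·(2.625000 + 4.745051) = 3.942513
w(0.5) ≈ 3.9425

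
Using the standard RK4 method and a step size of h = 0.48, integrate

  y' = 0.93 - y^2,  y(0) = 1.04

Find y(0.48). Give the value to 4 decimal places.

0.9941

RK4: k1 = f(t_n, y_n); k2 = f(t_n + h/2, y_n + (h/2)·k1); k3 = f(t_n + h/2, y_n + (h/2)·k2); k4 = f(t_n + h, y_n + h·k3); y_{n+1} = y_n + (h/6)·(k1 + 2k2 + 2k3 + k4).
t=0.000000, y=1.040000:
  k1 = f(0.000000, 1.040000) = -0.151600
  k2 = f(0.240000, 1.003616) = -0.077245
  k3 = f(0.240000, 1.021461) = -0.113383
  k4 = f(0.480000, 0.985576) = -0.041360
  y ← 1.040000 + (0.48/6)·(k1 + 2k2 + 2k3 + k4) = 0.994063
y(0.48) ≈ 0.9941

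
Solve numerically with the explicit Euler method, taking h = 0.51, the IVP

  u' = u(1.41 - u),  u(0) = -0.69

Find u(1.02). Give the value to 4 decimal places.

Euler: u_{n+1} = u_n + h·f(x_n, u_n).
x=0.000000, u=-0.690000: f=-1.449000 → u ← -0.690000 + 0.51·(-1.449000) = -1.428990
x=0.510000, u=-1.428990: f=-4.056888 → u ← -1.428990 + 0.51·(-4.056888) = -3.498003
u(1.02) ≈ -3.4980

-3.4980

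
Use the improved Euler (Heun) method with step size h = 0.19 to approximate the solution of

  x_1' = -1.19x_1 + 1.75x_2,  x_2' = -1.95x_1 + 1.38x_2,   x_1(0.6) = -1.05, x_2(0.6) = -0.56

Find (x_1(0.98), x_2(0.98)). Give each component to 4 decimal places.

-0.8116, -0.0013

Heun on (x_1,x_2): k1 = f(t_n, state_n); k2 = f(t_n + h, state_n + h·k1); state_{n+1} = state_n + (h/2)·(k1 + k2).
0.600000: (-1.050000, -0.560000)
  k1 = (0.269500, 1.274700)
  predictor → (-0.998795, -0.317807)
  k2 = (0.632404, 1.509077)
  → (-0.964319, -0.295541)
0.790000: (-0.964319, -0.295541)
  k1 = (0.630343, 1.472575)
  predictor → (-0.844554, -0.015752)
  k2 = (0.977453, 1.625143)
  → (-0.811579, -0.001258)
(x_1(0.98), x_2(0.98)) ≈ (-0.8116, -0.0013)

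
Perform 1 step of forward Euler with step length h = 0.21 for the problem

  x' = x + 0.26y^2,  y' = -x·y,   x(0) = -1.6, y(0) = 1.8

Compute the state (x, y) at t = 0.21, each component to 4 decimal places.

Euler on (x,y): x_{n+1} = x_n + h·x', y_{n+1} = y_n + h·y'.
0.000000: (-1.600000, 1.800000); f=(-0.757600, 2.880000) → (-1.759096, 2.404800)
(x(0.21), y(0.21)) ≈ (-1.7591, 2.4048)

-1.7591, 2.4048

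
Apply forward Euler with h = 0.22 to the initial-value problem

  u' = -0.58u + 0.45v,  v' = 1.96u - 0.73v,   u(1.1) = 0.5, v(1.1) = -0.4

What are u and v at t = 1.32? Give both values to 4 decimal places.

Euler on (u,v): u_{n+1} = u_n + h·u', v_{n+1} = v_n + h·v'.
1.100000: (0.500000, -0.400000); f=(-0.470000, 1.272000) → (0.396600, -0.120160)
(u(1.32), v(1.32)) ≈ (0.3966, -0.1202)

0.3966, -0.1202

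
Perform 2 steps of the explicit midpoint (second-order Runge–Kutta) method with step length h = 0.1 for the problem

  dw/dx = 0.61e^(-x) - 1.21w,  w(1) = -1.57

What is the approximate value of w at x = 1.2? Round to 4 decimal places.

-1.1975

Midpoint: k1 = f(x_n, w_n); k2 = f(x_n + h/2, w_n + (h/2)·k1); w_{n+1} = w_n + h·k2.
x=1.000000, w=-1.570000:
  k1 = f(1.000000, -1.570000) = 2.124106
  k2 = f(1.050000, -1.463795) = 1.984654
  w ← -1.570000 + 0.1·1.984654 = -1.371535
x=1.100000, w=-1.371535:
  k1 = f(1.100000, -1.371535) = 1.862608
  k2 = f(1.150000, -1.278404) = 1.740018
  w ← -1.371535 + 0.1·1.740018 = -1.197533
w(1.2) ≈ -1.1975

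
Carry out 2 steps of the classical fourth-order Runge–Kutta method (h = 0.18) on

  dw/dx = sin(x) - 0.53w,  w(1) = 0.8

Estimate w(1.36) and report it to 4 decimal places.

0.9631

RK4: k1 = f(x_n, w_n); k2 = f(x_n + h/2, w_n + (h/2)·k1); k3 = f(x_n + h/2, w_n + (h/2)·k2); k4 = f(x_n + h, w_n + h·k3); w_{n+1} = w_n + (h/6)·(k1 + 2k2 + 2k3 + k4).
x=1.000000, w=0.800000:
  k1 = f(1.000000, 0.800000) = 0.417471
  k2 = f(1.090000, 0.837572) = 0.442714
  k3 = f(1.090000, 0.839844) = 0.441509
  k4 = f(1.180000, 0.879472) = 0.458486
  w ← 0.800000 + (0.18/6)·(k1 + 2k2 + 2k3 + k4) = 0.879332
x=1.180000, w=0.879332:
  k1 = f(1.180000, 0.879332) = 0.458560
  k2 = f(1.270000, 0.920602) = 0.467182
  k3 = f(1.270000, 0.921378) = 0.466770
  k4 = f(1.360000, 0.963351) = 0.467289
  w ← 0.879332 + (0.18/6)·(k1 + 2k2 + 2k3 + k4) = 0.963145
w(1.36) ≈ 0.9631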